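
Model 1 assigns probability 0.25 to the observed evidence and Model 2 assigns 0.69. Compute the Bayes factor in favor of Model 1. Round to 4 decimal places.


BF = P(data|M1) / P(data|M2)
= 0.25 / 0.69 = 0.3623

0.3623


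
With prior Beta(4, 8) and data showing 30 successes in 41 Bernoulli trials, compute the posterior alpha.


Conjugate update: alpha_posterior = alpha_prior + k
= 4 + 30 = 34

34


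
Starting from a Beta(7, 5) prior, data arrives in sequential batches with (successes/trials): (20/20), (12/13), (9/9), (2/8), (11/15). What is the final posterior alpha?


In sequential Bayesian updating, we sum all successes.
Total successes = 54
Final alpha = 7 + 54 = 61

61


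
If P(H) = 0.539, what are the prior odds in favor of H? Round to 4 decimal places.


Prior odds = P(H) / (1 - P(H))
= 0.539 / 0.461
= 1.1692

1.1692


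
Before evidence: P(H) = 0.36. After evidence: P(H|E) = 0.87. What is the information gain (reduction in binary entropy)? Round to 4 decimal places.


Prior entropy = 0.9427
Posterior entropy = 0.5574
Information gain = 0.9427 - 0.5574 = 0.3852

0.3852


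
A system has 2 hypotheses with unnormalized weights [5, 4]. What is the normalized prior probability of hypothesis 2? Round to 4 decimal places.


The normalized prior is the weight divided by the total.
Total weight = 9
P(H2) = 4 / 9 = 0.4444

0.4444


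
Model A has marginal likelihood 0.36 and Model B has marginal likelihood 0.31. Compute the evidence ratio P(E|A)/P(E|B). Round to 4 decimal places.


Evidence ratio = P(E|A) / P(E|B)
= 0.36 / 0.31
= 1.1613

1.1613


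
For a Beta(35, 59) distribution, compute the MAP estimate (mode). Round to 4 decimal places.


MAP = mode = (a-1)/(a+b-2)
= (35-1)/(35+59-2)
= 34/92 = 0.3696

0.3696


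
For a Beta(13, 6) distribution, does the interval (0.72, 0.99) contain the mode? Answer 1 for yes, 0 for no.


Mode of Beta(a,b) = (a-1)/(a+b-2)
= (13-1)/(13+6-2) = 0.7059
Check: 0.72 <= 0.7059 <= 0.99?
Result: 0

0


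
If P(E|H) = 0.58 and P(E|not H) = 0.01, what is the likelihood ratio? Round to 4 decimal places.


Likelihood ratio = P(E|H) / P(E|not H)
= 0.58 / 0.01
= 58.0

58.0


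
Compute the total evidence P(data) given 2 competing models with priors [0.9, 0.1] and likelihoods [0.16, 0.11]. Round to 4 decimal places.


Marginal likelihood = sum P(model_i) * P(data|model_i)
Model 1: 0.9 * 0.16 = 0.144
Model 2: 0.1 * 0.11 = 0.011
Total = 0.155

0.155


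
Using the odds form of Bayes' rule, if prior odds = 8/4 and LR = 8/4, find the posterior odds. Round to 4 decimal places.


Bayes' rule in odds form: posterior odds = prior odds * LR
= (8 * 8) / (4 * 4)
= 64/16 = 4.0

4.0


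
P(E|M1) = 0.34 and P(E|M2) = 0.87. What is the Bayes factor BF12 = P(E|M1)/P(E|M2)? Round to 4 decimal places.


Bayes factor BF12 = P(E|M1) / P(E|M2)
= 0.34 / 0.87
= 0.3908

0.3908


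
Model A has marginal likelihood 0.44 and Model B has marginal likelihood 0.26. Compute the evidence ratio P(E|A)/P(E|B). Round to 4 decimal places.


Evidence ratio = P(E|A) / P(E|B)
= 0.44 / 0.26
= 1.6923

1.6923


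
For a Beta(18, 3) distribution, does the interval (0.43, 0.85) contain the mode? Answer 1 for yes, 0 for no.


Mode of Beta(a,b) = (a-1)/(a+b-2)
= (18-1)/(18+3-2) = 0.8947
Check: 0.43 <= 0.8947 <= 0.85?
Result: 0

0


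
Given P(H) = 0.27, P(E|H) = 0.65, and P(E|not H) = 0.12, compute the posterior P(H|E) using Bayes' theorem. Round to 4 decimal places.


By Bayes' theorem: P(H|E) = P(E|H)*P(H) / P(E)
P(E) = P(E|H)*P(H) + P(E|not H)*P(not H)
P(E) = 0.65*0.27 + 0.12*0.73 = 0.2631
P(H|E) = 0.65*0.27 / 0.2631 = 0.667

0.667


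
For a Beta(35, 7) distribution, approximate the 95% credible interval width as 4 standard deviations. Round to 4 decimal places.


Variance of Beta(a,b) = ab / ((a+b)^2 * (a+b+1))
= 35*7 / ((42)^2 * 43)
= 0.0032
SD = sqrt(0.0032) = 0.0568
Width = 4 * SD = 0.2273

0.2273


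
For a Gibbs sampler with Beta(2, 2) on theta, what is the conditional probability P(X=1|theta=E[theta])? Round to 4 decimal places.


E[theta] = 2/(2+2) = 0.5
P(X=1|theta) = theta = 0.5

0.5


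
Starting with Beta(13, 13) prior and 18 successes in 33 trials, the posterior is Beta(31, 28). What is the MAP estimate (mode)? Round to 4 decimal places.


The mode of Beta(a, b) when a > 1 and b > 1 is (a-1)/(a+b-2)
= (31 - 1) / (31 + 28 - 2)
= 30 / 57
= 0.5263

0.5263


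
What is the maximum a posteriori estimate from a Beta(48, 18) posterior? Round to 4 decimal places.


The MAP estimate equals the mode of the distribution.
Mode of Beta(a,b) = (a-1)/(a+b-2)
= 47/64
= 0.7344

0.7344


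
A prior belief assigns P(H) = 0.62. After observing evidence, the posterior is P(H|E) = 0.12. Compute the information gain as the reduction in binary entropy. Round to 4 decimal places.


H(prior) = -0.62*log2(0.62) - 0.38*log2(0.38)
= 0.958
H(post) = -0.12*log2(0.12) - 0.88*log2(0.88)
= 0.5294
IG = 0.958 - 0.5294 = 0.4287

0.4287


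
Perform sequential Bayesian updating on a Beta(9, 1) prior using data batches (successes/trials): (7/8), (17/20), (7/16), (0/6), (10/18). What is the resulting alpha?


Accumulate successes: 41
Posterior alpha = prior alpha + sum of successes
= 9 + 41 = 50

50


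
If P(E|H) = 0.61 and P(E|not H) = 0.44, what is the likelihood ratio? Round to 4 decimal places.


Likelihood ratio = P(E|H) / P(E|not H)
= 0.61 / 0.44
= 1.3864

1.3864


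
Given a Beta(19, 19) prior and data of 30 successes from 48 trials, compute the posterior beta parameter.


Number of failures = 48 - 30 = 18
Posterior beta = 19 + 18 = 37

37


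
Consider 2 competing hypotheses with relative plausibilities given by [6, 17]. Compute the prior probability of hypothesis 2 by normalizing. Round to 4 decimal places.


Sum of weights = 6 + 17 = 23
Normalized prior for H2 = 17 / 23
= 0.7391

0.7391


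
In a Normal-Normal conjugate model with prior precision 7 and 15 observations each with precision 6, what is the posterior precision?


Posterior precision = prior precision + n * observation precision
= 7 + 15 * 6
= 7 + 90 = 97

97


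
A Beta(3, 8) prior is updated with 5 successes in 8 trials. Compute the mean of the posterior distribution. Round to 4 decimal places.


After update: Beta(8, 11)
Mean = 8 / (8 + 11) = 8 / 19
= 0.4211

0.4211


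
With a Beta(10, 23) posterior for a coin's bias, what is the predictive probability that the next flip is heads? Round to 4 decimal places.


The predictive probability equals the posterior mean.
P(next = heads) = alpha / (alpha + beta)
= 10 / 33 = 0.303

0.303


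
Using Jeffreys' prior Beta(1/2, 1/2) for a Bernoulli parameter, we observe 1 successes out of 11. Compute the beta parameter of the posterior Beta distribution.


Conjugate update: Beta(0.5 + k, 0.5 + n - k).
k = 1, n - k = 10
Posterior beta = 0.5 + (n - k) = 0.5 + 10 = 10.5

10.5


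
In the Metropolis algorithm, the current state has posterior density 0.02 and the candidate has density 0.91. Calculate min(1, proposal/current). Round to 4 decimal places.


Ratio = 0.91/0.02 = 45.5
Acceptance probability = min(1, 45.5)
= 1.0

1.0


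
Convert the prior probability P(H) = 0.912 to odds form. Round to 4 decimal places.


P(not H) = 1 - 0.912 = 0.088
Odds = 0.912 / 0.088 = 10.3636

10.3636


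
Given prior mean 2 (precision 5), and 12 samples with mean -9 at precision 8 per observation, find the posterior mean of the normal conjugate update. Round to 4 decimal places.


The posterior mean is a precision-weighted average of prior and data.
Post. prec. = 5 + 96 = 101
Post. mean = (10 + -864)/101 = -854/101 = -8.4554

-8.4554


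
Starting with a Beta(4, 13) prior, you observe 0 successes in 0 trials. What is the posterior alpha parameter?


For a Beta-Binomial conjugate model:
Posterior alpha = prior alpha + number of successes
= 4 + 0 = 4

4


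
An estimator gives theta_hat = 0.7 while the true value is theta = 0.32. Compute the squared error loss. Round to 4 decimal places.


The squared error loss is (theta_hat - theta)^2
= (0.7 - 0.32)^2
= (0.38)^2 = 0.1444

0.1444


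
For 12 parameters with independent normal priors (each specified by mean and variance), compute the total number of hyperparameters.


A normal prior has 2 hyperparameters per parameter.
Total = 12 * 2 = 24

24


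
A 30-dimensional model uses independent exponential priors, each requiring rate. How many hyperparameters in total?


Per parameter: 1 (rate).
Total = 30 * 1 = 30

30


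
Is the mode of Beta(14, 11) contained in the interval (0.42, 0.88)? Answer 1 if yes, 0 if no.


Mode = (a-1)/(a+b-2) = 13/23 = 0.5652
Interval: (0.42, 0.88)
Contains mode? 1

1


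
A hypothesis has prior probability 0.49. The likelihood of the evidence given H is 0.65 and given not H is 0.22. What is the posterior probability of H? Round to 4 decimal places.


Using Bayes' theorem:
P(E) = 0.49 * 0.65 + 0.51 * 0.22
P(E) = 0.4307
P(H|E) = (0.49 * 0.65) / 0.4307 = 0.7395

0.7395


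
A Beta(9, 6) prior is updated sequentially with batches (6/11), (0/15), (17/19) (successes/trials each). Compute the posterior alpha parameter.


Sequential conjugate updating is equivalent to a single batch update.
Total successes across all batches = 23
alpha_posterior = alpha_prior + total_successes = 9 + 23
= 32

32


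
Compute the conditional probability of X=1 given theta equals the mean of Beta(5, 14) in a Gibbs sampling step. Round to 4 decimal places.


Mean of Beta(5, 14) = 0.2632
P(X=1 | theta=0.2632) = 0.2632

0.2632


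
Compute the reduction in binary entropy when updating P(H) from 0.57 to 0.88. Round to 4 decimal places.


H_before = -p*log2(p) - (1-p)*log2(1-p) for p=0.57: 0.9858
H_after for p=0.88: 0.5294
Reduction = 0.9858 - 0.5294 = 0.4565

0.4565


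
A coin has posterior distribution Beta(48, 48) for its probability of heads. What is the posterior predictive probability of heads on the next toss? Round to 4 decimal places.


Posterior predictive = E[theta] = alpha/(alpha+beta)
= 48/96
= 0.5

0.5


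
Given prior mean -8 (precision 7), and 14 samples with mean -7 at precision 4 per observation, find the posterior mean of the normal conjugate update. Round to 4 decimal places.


The posterior mean is a precision-weighted average of prior and data.
Post. prec. = 7 + 56 = 63
Post. mean = (-56 + -392)/63 = -448/63 = -7.1111

-7.1111


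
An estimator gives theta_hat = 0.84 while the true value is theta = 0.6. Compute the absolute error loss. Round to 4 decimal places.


The absolute error loss is |theta_hat - theta|
= |0.84 - 0.6|
= 0.24

0.24


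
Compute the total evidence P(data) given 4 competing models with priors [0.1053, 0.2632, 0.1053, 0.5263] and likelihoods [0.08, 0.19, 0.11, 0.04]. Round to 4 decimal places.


Marginal likelihood = sum P(model_i) * P(data|model_i)
Model 1: 0.1053 * 0.08 = 0.0084
Model 2: 0.2632 * 0.19 = 0.05
Model 3: 0.1053 * 0.11 = 0.0116
Model 4: 0.5263 * 0.04 = 0.0211
Total = 0.0911

0.0911


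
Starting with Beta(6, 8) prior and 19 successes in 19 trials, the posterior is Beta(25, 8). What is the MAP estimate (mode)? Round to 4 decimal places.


The mode of Beta(a, b) when a > 1 and b > 1 is (a-1)/(a+b-2)
= (25 - 1) / (25 + 8 - 2)
= 24 / 31
= 0.7742

0.7742


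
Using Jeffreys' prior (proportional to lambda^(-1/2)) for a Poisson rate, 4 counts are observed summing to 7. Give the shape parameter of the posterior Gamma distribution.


Conjugate update: Gamma(prior_shape + S, prior_rate + n).
Prior shape = 0.5, prior rate = 0.
Posterior shape = 0.5 + S = 0.5 + 7 = 7.5

7.5


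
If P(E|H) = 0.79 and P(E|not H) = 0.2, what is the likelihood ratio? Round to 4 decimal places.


Likelihood ratio = P(E|H) / P(E|not H)
= 0.79 / 0.2
= 3.95

3.95


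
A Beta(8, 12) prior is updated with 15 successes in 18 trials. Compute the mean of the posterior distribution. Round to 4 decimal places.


After update: Beta(23, 15)
Mean = 23 / (23 + 15) = 23 / 38
= 0.6053

0.6053


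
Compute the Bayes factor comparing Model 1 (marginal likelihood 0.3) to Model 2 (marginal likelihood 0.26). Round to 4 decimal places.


BF12 = marginal likelihood of M1 / marginal likelihood of M2
= 0.3/0.26
= 1.1538

1.1538


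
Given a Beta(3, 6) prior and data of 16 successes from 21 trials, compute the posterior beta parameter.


Number of failures = 21 - 16 = 5
Posterior beta = 6 + 5 = 11

11


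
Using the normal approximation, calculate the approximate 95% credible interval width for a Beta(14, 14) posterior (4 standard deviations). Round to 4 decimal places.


Var(Beta) = 14*14/(28^2 * 29) = 0.0086
SD = 0.0928
Width ~ 4*SD = 0.3714

0.3714


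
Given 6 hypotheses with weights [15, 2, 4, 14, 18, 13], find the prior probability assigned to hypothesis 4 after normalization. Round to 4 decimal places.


To normalize, divide each weight by the sum of all weights.
Sum = 66
Prior(H4) = 14/66 = 0.2121

0.2121


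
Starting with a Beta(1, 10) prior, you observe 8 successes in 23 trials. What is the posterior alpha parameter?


For a Beta-Binomial conjugate model:
Posterior alpha = prior alpha + number of successes
= 1 + 8 = 9

9


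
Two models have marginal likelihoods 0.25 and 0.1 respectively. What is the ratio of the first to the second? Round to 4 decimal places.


Evidence ratio = 0.25 / 0.1
= 2.5

2.5


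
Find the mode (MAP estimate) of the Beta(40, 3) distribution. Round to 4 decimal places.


For Beta(a,b) with a,b > 1:
Mode = (a-1)/(a+b-2) = (40-1)/(43-2)
= 39/41 = 0.9512

0.9512


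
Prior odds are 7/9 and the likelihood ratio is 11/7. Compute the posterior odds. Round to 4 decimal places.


Posterior odds = prior odds * likelihood ratio
= (7/9) * (11/7)
= 77 / 63
= 1.2222

1.2222


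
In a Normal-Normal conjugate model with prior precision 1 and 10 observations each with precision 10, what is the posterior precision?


Posterior precision = prior precision + n * observation precision
= 1 + 10 * 10
= 1 + 100 = 101

101


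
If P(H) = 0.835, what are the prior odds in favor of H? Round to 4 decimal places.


Prior odds = P(H) / (1 - P(H))
= 0.835 / 0.165
= 5.0606

5.0606


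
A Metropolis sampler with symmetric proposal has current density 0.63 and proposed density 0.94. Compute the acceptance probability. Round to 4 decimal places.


For symmetric proposals, acceptance = min(1, pi(x*)/pi(x))
= min(1, 0.94/0.63)
= min(1, 1.4921) = 1.0

1.0


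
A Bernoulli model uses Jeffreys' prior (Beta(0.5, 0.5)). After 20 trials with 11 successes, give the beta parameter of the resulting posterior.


Posterior = Beta(prior_alpha + successes, prior_beta + failures)
= Beta(0.5 + 11, 0.5 + 9)
Posterior beta = 0.5 + (n - k) = 0.5 + 9 = 9.5

9.5


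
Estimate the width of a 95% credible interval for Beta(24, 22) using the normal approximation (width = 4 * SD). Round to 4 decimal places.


For Beta(a,b): Var = ab/((a+b)^2(a+b+1))
Var = 0.0053, SD = 0.0729
Approximate 95% CI width = 4 * 0.0729 = 0.2915

0.2915


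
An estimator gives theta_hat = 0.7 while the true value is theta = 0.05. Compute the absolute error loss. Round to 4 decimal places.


The absolute error loss is |theta_hat - theta|
= |0.7 - 0.05|
= 0.65

0.65


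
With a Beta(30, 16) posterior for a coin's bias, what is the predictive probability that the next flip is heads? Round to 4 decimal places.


The predictive probability equals the posterior mean.
P(next = heads) = alpha / (alpha + beta)
= 30 / 46 = 0.6522

0.6522


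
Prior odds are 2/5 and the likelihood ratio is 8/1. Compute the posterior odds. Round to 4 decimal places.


Posterior odds = prior odds * likelihood ratio
= (2/5) * (8/1)
= 16 / 5
= 3.2

3.2


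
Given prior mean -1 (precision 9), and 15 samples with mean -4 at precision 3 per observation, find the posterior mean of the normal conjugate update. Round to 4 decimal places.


The posterior mean is a precision-weighted average of prior and data.
Post. prec. = 9 + 45 = 54
Post. mean = (-9 + -180)/54 = -189/54 = -3.5

-3.5


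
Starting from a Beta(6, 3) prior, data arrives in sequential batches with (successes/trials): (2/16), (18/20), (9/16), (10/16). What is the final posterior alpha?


In sequential Bayesian updating, we sum all successes.
Total successes = 39
Final alpha = 6 + 39 = 45

45


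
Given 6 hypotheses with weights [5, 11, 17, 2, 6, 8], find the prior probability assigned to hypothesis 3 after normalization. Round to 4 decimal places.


To normalize, divide each weight by the sum of all weights.
Sum = 49
Prior(H3) = 17/49 = 0.3469

0.3469


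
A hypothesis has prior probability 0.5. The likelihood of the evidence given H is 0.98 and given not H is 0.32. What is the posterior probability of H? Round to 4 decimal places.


Using Bayes' theorem:
P(E) = 0.5 * 0.98 + 0.5 * 0.32
P(E) = 0.65
P(H|E) = (0.5 * 0.98) / 0.65 = 0.7538

0.7538


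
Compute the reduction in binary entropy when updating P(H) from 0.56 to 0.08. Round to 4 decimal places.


H_before = -p*log2(p) - (1-p)*log2(1-p) for p=0.56: 0.9896
H_after for p=0.08: 0.4022
Reduction = 0.9896 - 0.4022 = 0.5874

0.5874


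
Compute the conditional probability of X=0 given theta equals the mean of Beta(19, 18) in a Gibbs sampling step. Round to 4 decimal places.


Mean of Beta(19, 18) = 0.5135
P(X=0 | theta=0.5135) = 0.4865

0.4865


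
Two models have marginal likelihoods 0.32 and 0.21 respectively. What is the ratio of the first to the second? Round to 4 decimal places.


Evidence ratio = 0.32 / 0.21
= 1.5238

1.5238


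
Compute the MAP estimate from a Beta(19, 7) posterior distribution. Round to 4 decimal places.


MAP = mode of Beta distribution
= (alpha - 1)/(alpha + beta - 2)
= (19-1)/(19+7-2)
= 18/24 = 0.75

0.75


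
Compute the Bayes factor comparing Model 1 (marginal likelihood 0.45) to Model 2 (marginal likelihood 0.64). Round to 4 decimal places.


BF12 = marginal likelihood of M1 / marginal likelihood of M2
= 0.45/0.64
= 0.7031

0.7031


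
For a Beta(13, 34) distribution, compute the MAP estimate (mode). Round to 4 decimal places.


MAP = mode = (a-1)/(a+b-2)
= (13-1)/(13+34-2)
= 12/45 = 0.2667

0.2667


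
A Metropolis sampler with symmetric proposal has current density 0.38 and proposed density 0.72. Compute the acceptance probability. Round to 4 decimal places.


For symmetric proposals, acceptance = min(1, pi(x*)/pi(x))
= min(1, 0.72/0.38)
= min(1, 1.8947) = 1.0

1.0


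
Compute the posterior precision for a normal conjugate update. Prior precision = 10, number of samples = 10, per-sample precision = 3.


tau_post = tau_0 + n * tau
= 10 + 10 * 3 = 40

40


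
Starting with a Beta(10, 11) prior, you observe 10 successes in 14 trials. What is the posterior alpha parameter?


For a Beta-Binomial conjugate model:
Posterior alpha = prior alpha + number of successes
= 10 + 10 = 20

20


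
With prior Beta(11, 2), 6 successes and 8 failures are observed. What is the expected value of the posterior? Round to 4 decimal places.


Posterior = Beta(17, 10)
E[theta] = alpha/(alpha+beta)
= 17/27 = 0.6296

0.6296


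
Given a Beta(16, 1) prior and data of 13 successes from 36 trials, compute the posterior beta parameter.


Number of failures = 36 - 13 = 23
Posterior beta = 1 + 23 = 24

24


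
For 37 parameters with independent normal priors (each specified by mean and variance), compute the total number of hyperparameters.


A normal prior has 2 hyperparameters per parameter.
Total = 37 * 2 = 74

74


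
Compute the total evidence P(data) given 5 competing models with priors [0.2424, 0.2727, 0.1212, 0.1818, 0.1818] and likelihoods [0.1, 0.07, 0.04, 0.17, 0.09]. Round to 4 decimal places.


Marginal likelihood = sum P(model_i) * P(data|model_i)
Model 1: 0.2424 * 0.1 = 0.0242
Model 2: 0.2727 * 0.07 = 0.0191
Model 3: 0.1212 * 0.04 = 0.0048
Model 4: 0.1818 * 0.17 = 0.0309
Model 5: 0.1818 * 0.09 = 0.0164
Total = 0.0954

0.0954


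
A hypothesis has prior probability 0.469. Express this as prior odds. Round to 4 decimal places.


Odds = P(H) / P(not H) = 0.469 / 0.531
= 0.8832

0.8832


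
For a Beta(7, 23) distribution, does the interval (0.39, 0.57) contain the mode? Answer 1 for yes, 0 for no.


Mode of Beta(a,b) = (a-1)/(a+b-2)
= (7-1)/(7+23-2) = 0.2143
Check: 0.39 <= 0.2143 <= 0.57?
Result: 0

0


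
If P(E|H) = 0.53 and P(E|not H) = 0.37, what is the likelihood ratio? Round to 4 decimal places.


Likelihood ratio = P(E|H) / P(E|not H)
= 0.53 / 0.37
= 1.4324

1.4324


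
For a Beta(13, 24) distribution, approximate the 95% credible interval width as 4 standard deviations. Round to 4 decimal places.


Variance of Beta(a,b) = ab / ((a+b)^2 * (a+b+1))
= 13*24 / ((37)^2 * 38)
= 0.006
SD = sqrt(0.006) = 0.0774
Width = 4 * SD = 0.3098

0.3098


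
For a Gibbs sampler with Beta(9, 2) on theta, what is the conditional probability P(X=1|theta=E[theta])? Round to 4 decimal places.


E[theta] = 9/(9+2) = 0.8182
P(X=1|theta) = theta = 0.8182

0.8182


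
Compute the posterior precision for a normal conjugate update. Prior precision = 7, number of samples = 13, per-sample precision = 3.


tau_post = tau_0 + n * tau
= 7 + 13 * 3 = 46

46


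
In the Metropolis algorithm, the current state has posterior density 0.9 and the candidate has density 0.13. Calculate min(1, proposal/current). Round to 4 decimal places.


Ratio = 0.13/0.9 = 0.1444
Acceptance probability = min(1, 0.1444)
= 0.1444

0.1444


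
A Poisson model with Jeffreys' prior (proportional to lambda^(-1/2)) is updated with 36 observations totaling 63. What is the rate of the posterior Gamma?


Posterior = Gamma(0.5 + S, n)
= Gamma(0.5 + 63, 36)
Posterior rate = 0 + n = 36

36.0


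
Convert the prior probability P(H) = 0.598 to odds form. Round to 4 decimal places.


P(not H) = 1 - 0.598 = 0.402
Odds = 0.598 / 0.402 = 1.4876

1.4876


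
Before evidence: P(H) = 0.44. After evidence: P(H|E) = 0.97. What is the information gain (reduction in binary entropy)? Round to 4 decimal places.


Prior entropy = 0.9896
Posterior entropy = 0.1944
Information gain = 0.9896 - 0.1944 = 0.7952

0.7952


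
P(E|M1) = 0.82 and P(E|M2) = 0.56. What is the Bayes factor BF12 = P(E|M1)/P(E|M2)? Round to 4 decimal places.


Bayes factor BF12 = P(E|M1) / P(E|M2)
= 0.82 / 0.56
= 1.4643

1.4643


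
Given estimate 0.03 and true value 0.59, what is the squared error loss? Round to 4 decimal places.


Squared error = (estimate - true)^2
Difference = -0.56
Loss = -0.56^2 = 0.3136

0.3136


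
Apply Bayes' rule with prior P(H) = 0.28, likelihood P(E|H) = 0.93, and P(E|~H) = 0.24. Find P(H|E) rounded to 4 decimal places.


Step 1: Compute marginal P(E) = P(E|H)P(H) + P(E|~H)P(~H)
= 0.93*0.28 + 0.24*0.72 = 0.4332
Step 2: P(H|E) = P(E|H)P(H)/P(E) = 0.2604/0.4332
= 0.6011

0.6011


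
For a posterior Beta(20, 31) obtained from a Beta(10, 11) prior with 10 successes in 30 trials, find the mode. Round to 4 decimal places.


Mode = (alpha - 1) / (alpha + beta - 2)
= 19 / 49
= 0.3878

0.3878


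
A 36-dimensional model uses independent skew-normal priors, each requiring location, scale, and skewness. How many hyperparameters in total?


Per parameter: 3 (location, scale, and skewness).
Total = 36 * 3 = 108

108


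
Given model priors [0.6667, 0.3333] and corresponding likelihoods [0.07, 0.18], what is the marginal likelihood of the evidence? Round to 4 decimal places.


P(E) = sum_i P(M_i) P(E|M_i)
= 0.0467 + 0.06
= 0.1067

0.1067


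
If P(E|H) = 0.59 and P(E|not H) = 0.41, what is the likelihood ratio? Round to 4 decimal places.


Likelihood ratio = P(E|H) / P(E|not H)
= 0.59 / 0.41
= 1.439

1.439


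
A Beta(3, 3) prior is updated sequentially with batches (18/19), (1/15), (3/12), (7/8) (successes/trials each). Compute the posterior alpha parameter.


Sequential conjugate updating is equivalent to a single batch update.
Total successes across all batches = 29
alpha_posterior = alpha_prior + total_successes = 3 + 29
= 32

32


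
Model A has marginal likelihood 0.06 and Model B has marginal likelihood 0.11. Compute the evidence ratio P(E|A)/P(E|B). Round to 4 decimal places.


Evidence ratio = P(E|A) / P(E|B)
= 0.06 / 0.11
= 0.5455

0.5455


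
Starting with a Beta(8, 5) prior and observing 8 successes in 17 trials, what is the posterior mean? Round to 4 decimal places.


Posterior parameters: alpha = 8 + 8 = 16
beta = 5 + 9 = 14
Posterior mean = alpha / (alpha + beta) = 16 / 30
= 0.5333

0.5333


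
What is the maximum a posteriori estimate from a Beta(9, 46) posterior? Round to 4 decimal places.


The MAP estimate equals the mode of the distribution.
Mode of Beta(a,b) = (a-1)/(a+b-2)
= 8/53
= 0.1509

0.1509


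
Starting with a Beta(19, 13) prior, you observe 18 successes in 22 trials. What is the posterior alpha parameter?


For a Beta-Binomial conjugate model:
Posterior alpha = prior alpha + number of successes
= 19 + 18 = 37

37


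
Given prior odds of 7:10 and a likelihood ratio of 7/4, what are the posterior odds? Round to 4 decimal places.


Posterior odds = prior odds * LR
Prior odds = 7/10 = 0.7
LR = 7/4 = 1.75
Posterior odds = 0.7 * 1.75 = 1.225

1.225


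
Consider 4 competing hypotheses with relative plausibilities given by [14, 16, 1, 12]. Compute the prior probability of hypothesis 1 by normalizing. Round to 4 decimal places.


Sum of weights = 14 + 16 + 1 + 12 = 43
Normalized prior for H1 = 14 / 43
= 0.3256

0.3256


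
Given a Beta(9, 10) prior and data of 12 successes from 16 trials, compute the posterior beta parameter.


Number of failures = 16 - 12 = 4
Posterior beta = 10 + 4 = 14

14


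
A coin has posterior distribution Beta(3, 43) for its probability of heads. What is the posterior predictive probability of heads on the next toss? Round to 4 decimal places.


Posterior predictive = E[theta] = alpha/(alpha+beta)
= 3/46
= 0.0652

0.0652


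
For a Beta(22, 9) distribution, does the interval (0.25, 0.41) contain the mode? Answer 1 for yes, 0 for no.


Mode of Beta(a,b) = (a-1)/(a+b-2)
= (22-1)/(22+9-2) = 0.7241
Check: 0.25 <= 0.7241 <= 0.41?
Result: 0

0


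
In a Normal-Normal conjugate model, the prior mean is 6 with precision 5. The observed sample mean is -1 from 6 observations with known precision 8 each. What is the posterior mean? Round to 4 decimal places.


Posterior precision = tau0 + n*tau = 5 + 6*8 = 53
Posterior mean = (tau0*mu0 + n*tau*xbar) / posterior_precision
= (5*6 + 6*8*-1) / 53
= -18 / 53 = -0.3396

-0.3396


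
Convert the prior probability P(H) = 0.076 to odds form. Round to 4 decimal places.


P(not H) = 1 - 0.076 = 0.924
Odds = 0.076 / 0.924 = 0.0823

0.0823


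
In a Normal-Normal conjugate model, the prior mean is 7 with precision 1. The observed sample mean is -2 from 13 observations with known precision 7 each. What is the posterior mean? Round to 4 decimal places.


Posterior precision = tau0 + n*tau = 1 + 13*7 = 92
Posterior mean = (tau0*mu0 + n*tau*xbar) / posterior_precision
= (1*7 + 13*7*-2) / 92
= -175 / 92 = -1.9022

-1.9022


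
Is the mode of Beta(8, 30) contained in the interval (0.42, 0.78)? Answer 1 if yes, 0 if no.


Mode = (a-1)/(a+b-2) = 7/36 = 0.1944
Interval: (0.42, 0.78)
Contains mode? 0

0


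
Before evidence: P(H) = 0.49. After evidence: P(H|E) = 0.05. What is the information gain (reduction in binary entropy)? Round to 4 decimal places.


Prior entropy = 0.9997
Posterior entropy = 0.2864
Information gain = 0.9997 - 0.2864 = 0.7133

0.7133


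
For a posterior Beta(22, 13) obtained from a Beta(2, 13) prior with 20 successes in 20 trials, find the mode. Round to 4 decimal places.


Mode = (alpha - 1) / (alpha + beta - 2)
= 21 / 33
= 0.6364

0.6364


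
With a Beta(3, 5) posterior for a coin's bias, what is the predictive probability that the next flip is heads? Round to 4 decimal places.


The predictive probability equals the posterior mean.
P(next = heads) = alpha / (alpha + beta)
= 3 / 8 = 0.375

0.375


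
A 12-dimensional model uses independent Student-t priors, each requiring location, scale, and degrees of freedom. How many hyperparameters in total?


Per parameter: 3 (location, scale, and degrees of freedom).
Total = 12 * 3 = 36

36


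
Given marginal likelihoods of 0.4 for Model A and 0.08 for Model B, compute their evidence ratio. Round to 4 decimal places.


Ratio = ML(A) / ML(B) = 0.4/0.08
= 5.0

5.0


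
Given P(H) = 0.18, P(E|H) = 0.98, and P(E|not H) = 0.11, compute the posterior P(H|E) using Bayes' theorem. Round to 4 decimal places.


By Bayes' theorem: P(H|E) = P(E|H)*P(H) / P(E)
P(E) = P(E|H)*P(H) + P(E|not H)*P(not H)
P(E) = 0.98*0.18 + 0.11*0.82 = 0.2666
P(H|E) = 0.98*0.18 / 0.2666 = 0.6617

0.6617


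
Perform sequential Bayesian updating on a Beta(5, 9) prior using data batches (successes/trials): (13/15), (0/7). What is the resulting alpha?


Accumulate successes: 13
Posterior alpha = prior alpha + sum of successes
= 5 + 13 = 18

18


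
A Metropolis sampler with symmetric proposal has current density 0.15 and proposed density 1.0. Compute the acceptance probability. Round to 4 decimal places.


For symmetric proposals, acceptance = min(1, pi(x*)/pi(x))
= min(1, 1.0/0.15)
= min(1, 6.6667) = 1.0

1.0


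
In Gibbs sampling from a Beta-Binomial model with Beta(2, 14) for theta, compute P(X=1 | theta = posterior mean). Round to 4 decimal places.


Posterior mean = alpha/(alpha+beta) = 2/16 = 0.125
P(X=1|theta=mean) = theta = 0.125

0.125


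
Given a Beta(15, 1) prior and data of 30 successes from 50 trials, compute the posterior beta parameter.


Number of failures = 50 - 30 = 20
Posterior beta = 1 + 20 = 21

21


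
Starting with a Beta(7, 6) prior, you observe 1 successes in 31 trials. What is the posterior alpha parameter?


For a Beta-Binomial conjugate model:
Posterior alpha = prior alpha + number of successes
= 7 + 1 = 8

8


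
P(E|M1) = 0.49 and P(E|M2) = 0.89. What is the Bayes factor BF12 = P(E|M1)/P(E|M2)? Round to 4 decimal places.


Bayes factor BF12 = P(E|M1) / P(E|M2)
= 0.49 / 0.89
= 0.5506

0.5506


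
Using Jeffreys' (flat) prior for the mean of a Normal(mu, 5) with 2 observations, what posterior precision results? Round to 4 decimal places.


Flat prior means prior precision is 0.
Posterior precision = n / sigma^2 = 2/5 = 0.4

0.4


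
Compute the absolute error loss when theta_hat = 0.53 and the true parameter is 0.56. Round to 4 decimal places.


L = |theta_hat - theta_true|
= |0.53 - 0.56| = 0.03

0.03


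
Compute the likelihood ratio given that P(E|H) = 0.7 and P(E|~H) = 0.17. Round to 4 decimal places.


LR = P(E|H) / P(E|~H)
= 0.7 / 0.17 = 4.1176

4.1176


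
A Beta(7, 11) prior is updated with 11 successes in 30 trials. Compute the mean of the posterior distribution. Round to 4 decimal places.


After update: Beta(18, 30)
Mean = 18 / (18 + 30) = 18 / 48
= 0.375

0.375


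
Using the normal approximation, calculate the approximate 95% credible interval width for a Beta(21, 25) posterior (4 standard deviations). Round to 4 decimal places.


Var(Beta) = 21*25/(46^2 * 47) = 0.0053
SD = 0.0727
Width ~ 4*SD = 0.2906

0.2906


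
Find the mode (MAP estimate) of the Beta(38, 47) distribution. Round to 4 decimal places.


For Beta(a,b) with a,b > 1:
Mode = (a-1)/(a+b-2) = (38-1)/(85-2)
= 37/83 = 0.4458

0.4458


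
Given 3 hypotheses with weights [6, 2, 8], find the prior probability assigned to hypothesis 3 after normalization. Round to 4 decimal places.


To normalize, divide each weight by the sum of all weights.
Sum = 16
Prior(H3) = 8/16 = 0.5

0.5


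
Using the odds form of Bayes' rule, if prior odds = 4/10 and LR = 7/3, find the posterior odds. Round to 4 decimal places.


Bayes' rule in odds form: posterior odds = prior odds * LR
= (4 * 7) / (10 * 3)
= 28/30 = 0.9333

0.9333


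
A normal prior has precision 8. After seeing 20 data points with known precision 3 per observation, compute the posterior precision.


In the conjugate normal model, precisions add:
tau_posterior = tau_prior + n * tau_data
= 8 + 20*3 = 68

68


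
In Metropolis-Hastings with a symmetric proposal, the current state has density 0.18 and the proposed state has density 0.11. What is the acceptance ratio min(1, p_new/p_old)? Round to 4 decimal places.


Ratio = p_new / p_old = 0.11 / 0.18 = 0.6111
Acceptance = min(1, 0.6111) = 0.6111

0.6111


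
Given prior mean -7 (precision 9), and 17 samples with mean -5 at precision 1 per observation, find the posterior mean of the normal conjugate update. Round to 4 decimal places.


The posterior mean is a precision-weighted average of prior and data.
Post. prec. = 9 + 17 = 26
Post. mean = (-63 + -85)/26 = -148/26 = -5.6923

-5.6923


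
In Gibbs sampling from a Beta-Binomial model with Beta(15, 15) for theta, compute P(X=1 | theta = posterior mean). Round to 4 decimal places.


Posterior mean = alpha/(alpha+beta) = 15/30 = 0.5
P(X=1|theta=mean) = theta = 0.5

0.5


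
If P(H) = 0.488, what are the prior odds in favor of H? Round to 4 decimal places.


Prior odds = P(H) / (1 - P(H))
= 0.488 / 0.512
= 0.9531

0.9531


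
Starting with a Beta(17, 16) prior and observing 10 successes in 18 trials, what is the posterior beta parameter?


Posterior beta = prior beta + failures
Failures = 18 - 10 = 8
beta_post = 16 + 8 = 24

24


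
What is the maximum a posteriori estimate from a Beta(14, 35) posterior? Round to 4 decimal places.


The MAP estimate equals the mode of the distribution.
Mode of Beta(a,b) = (a-1)/(a+b-2)
= 13/47
= 0.2766

0.2766


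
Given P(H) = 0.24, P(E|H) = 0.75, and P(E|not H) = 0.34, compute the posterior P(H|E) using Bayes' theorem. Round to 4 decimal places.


By Bayes' theorem: P(H|E) = P(E|H)*P(H) / P(E)
P(E) = P(E|H)*P(H) + P(E|not H)*P(not H)
P(E) = 0.75*0.24 + 0.34*0.76 = 0.4384
P(H|E) = 0.75*0.24 / 0.4384 = 0.4106

0.4106


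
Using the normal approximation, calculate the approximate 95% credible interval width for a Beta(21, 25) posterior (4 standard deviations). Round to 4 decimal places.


Var(Beta) = 21*25/(46^2 * 47) = 0.0053
SD = 0.0727
Width ~ 4*SD = 0.2906

0.2906


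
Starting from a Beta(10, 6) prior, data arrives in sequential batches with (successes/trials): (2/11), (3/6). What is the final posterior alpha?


In sequential Bayesian updating, we sum all successes.
Total successes = 5
Final alpha = 10 + 5 = 15

15


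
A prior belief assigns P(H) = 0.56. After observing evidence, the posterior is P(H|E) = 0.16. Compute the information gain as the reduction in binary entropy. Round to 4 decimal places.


H(prior) = -0.56*log2(0.56) - 0.44*log2(0.44)
= 0.9896
H(post) = -0.16*log2(0.16) - 0.84*log2(0.84)
= 0.6343
IG = 0.9896 - 0.6343 = 0.3553

0.3553


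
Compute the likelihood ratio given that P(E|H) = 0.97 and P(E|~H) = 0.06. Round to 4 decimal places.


LR = P(E|H) / P(E|~H)
= 0.97 / 0.06 = 16.1667

16.1667


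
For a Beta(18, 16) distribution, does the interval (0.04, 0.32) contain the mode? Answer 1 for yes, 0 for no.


Mode of Beta(a,b) = (a-1)/(a+b-2)
= (18-1)/(18+16-2) = 0.5312
Check: 0.04 <= 0.5312 <= 0.32?
Result: 0

0


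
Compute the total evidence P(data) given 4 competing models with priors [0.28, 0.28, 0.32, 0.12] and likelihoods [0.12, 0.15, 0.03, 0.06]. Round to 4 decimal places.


Marginal likelihood = sum P(model_i) * P(data|model_i)
Model 1: 0.28 * 0.12 = 0.0336
Model 2: 0.28 * 0.15 = 0.042
Model 3: 0.32 * 0.03 = 0.0096
Model 4: 0.12 * 0.06 = 0.0072
Total = 0.0924

0.0924


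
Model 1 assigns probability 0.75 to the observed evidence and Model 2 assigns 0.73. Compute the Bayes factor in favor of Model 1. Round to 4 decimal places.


BF = P(data|M1) / P(data|M2)
= 0.75 / 0.73 = 1.0274

1.0274


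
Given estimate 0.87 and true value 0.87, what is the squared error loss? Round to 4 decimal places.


Squared error = (estimate - true)^2
Difference = 0.0
Loss = 0.0^2 = 0.0

0.0


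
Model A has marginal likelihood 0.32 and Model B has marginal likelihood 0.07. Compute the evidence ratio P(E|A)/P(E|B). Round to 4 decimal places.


Evidence ratio = P(E|A) / P(E|B)
= 0.32 / 0.07
= 4.5714

4.5714


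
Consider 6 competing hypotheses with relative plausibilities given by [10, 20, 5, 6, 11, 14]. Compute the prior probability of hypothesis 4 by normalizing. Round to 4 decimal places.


Sum of weights = 10 + 20 + 5 + 6 + 11 + 14 = 66
Normalized prior for H4 = 6 / 66
= 0.0909

0.0909


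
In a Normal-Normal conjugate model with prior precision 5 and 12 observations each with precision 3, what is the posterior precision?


Posterior precision = prior precision + n * observation precision
= 5 + 12 * 3
= 5 + 36 = 41

41


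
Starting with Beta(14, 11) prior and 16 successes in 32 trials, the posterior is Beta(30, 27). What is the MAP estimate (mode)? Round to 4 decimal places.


The mode of Beta(a, b) when a > 1 and b > 1 is (a-1)/(a+b-2)
= (30 - 1) / (30 + 27 - 2)
= 29 / 55
= 0.5273

0.5273


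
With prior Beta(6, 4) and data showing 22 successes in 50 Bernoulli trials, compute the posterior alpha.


Conjugate update: alpha_posterior = alpha_prior + k
= 6 + 22 = 28

28


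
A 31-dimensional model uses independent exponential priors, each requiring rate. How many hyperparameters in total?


Per parameter: 1 (rate).
Total = 31 * 1 = 31

31


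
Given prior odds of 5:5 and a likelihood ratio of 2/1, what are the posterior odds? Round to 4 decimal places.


Posterior odds = prior odds * LR
Prior odds = 5/5 = 1.0
LR = 2/1 = 2.0
Posterior odds = 1.0 * 2.0 = 2.0

2.0


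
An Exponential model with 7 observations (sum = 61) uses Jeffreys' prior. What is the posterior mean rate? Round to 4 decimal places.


Posterior Gamma(7, 61)
E[lambda] = 7/61 = 0.1148

0.1148


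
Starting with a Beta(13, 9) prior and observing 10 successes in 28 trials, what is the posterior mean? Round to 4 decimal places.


Posterior parameters: alpha = 13 + 10 = 23
beta = 9 + 18 = 27
Posterior mean = alpha / (alpha + beta) = 23 / 50
= 0.46

0.46


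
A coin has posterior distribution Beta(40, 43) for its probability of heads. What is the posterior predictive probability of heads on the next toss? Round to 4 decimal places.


Posterior predictive = E[theta] = alpha/(alpha+beta)
= 40/83
= 0.4819

0.4819


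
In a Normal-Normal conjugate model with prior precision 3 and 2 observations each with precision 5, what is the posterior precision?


Posterior precision = prior precision + n * observation precision
= 3 + 2 * 5
= 3 + 10 = 13

13


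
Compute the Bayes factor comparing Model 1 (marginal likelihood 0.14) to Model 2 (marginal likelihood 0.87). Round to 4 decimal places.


BF12 = marginal likelihood of M1 / marginal likelihood of M2
= 0.14/0.87
= 0.1609

0.1609


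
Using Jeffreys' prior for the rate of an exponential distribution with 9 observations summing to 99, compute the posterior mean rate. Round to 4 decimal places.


Jeffreys' prior leads to posterior Gamma(9, 99).
Mean = 9/99 = 0.0909

0.0909


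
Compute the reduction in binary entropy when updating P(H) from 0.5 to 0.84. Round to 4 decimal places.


H_before = -p*log2(p) - (1-p)*log2(1-p) for p=0.5: 1.0
H_after for p=0.84: 0.6343
Reduction = 1.0 - 0.6343 = 0.3657

0.3657


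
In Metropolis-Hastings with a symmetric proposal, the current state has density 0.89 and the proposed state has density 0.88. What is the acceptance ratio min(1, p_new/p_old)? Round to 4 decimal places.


Ratio = p_new / p_old = 0.88 / 0.89 = 0.9888
Acceptance = min(1, 0.9888) = 0.9888

0.9888
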